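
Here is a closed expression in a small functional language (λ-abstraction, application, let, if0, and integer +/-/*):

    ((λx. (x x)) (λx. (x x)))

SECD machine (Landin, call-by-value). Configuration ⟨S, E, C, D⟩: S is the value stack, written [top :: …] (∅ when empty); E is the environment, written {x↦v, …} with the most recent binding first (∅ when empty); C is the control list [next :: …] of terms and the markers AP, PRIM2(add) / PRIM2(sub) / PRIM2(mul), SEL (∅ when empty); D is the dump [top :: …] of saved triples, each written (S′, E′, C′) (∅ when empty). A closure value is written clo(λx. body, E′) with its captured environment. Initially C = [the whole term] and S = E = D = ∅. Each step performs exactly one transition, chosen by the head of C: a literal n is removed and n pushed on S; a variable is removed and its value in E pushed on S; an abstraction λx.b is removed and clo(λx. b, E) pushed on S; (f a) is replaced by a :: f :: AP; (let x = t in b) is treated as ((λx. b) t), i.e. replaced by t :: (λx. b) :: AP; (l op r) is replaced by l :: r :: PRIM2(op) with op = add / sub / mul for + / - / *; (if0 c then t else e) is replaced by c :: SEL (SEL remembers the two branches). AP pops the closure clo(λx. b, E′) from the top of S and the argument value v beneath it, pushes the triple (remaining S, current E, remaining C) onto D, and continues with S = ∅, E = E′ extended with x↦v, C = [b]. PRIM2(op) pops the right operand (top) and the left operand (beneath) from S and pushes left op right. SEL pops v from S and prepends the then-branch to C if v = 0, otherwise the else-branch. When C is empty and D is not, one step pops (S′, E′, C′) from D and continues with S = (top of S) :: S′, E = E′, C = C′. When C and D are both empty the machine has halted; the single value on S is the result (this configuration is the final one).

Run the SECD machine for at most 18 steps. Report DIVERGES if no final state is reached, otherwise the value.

Answer: DIVERGES (no final state within 18 steps)

Machine steps:
t=0: <S=∅, E=∅, C=[((λx. (x x)) (λx. (x x)))], D=∅>
t=1: <S=∅, E=∅, C=[(λx. (x x)) :: (λx. (x x)) :: AP], D=∅>
t=2: <S=[clo(λx. (x x), ∅)], E=∅, C=[(λx. (x x)) :: AP], D=∅>
t=3: <S=[clo(λx. (x x), ∅) :: clo(λx. (x x), ∅)], E=∅, C=[AP], D=∅>
t=4: <S=∅, E={x↦clo(λx. (x x), ∅)}, C=[(x x)], D=[(∅, ∅, ∅)]>
t=5: <S=∅, E={x↦clo(λx. (x x), ∅)}, C=[x :: x :: AP], D=[(∅, ∅, ∅)]>
t=6: <S=[clo(λx. (x x), ∅)], E={x↦clo(λx. (x x), ∅)}, C=[x :: AP], D=[(∅, ∅, ∅)]>
t=7: <S=[clo(λx. (x x), ∅) :: clo(λx. (x x), ∅)], E={x↦clo(λx. (x x), ∅)}, C=[AP], D=[(∅, ∅, ∅)]>
t=8: <S=∅, E={x↦clo(λx. (x x), ∅)}, C=[(x x)], D=[(∅, {x↦clo(λx. (x x), ∅)}, ∅) :: (∅, ∅, ∅)]>
t=9: <S=∅, E={x↦clo(λx. (x x), ∅)}, C=[x :: x :: AP], D=[(∅, {x↦clo(λx. (x x), ∅)}, ∅) :: (∅, ∅, ∅)]>
t=10: <S=[clo(λx. (x x), ∅)], E={x↦clo(λx. (x x), ∅)}, C=[x :: AP], D=[(∅, {x↦clo(λx. (x x), ∅)}, ∅) :: (∅, ∅, ∅)]>
t=11: <S=[clo(λx. (x x), ∅) :: clo(λx. (x x), ∅)], E={x↦clo(λx. (x x), ∅)}, C=[AP], D=[(∅, {x↦clo(λx. (x x), ∅)}, ∅) :: (∅, ∅, ∅)]>
t=12: <S=∅, E={x↦clo(λx. (x x), ∅)}, C=[(x x)], D=[(∅, {x↦clo(λx. (x x), ∅)}, ∅) :: (∅, {x↦clo(λx. (x x), ∅)}, ∅) :: (∅, ∅, ∅)]>
t=13: <S=∅, E={x↦clo(λx. (x x), ∅)}, C=[x :: x :: AP], D=[(∅, {x↦clo(λx. (x x), ∅)}, ∅) :: (∅, {x↦clo(λx. (x x), ∅)}, ∅) :: (∅, ∅, ∅)]>
t=14: <S=[clo(λx. (x x), ∅)], E={x↦clo(λx. (x x), ∅)}, C=[x :: AP], D=[(∅, {x↦clo(λx. (x x), ∅)}, ∅) :: (∅, {x↦clo(λx. (x x), ∅)}, ∅) :: (∅, ∅, ∅)]>
t=15: <S=[clo(λx. (x x), ∅) :: clo(λx. (x x), ∅)], E={x↦clo(λx. (x x), ∅)}, C=[AP], D=[(∅, {x↦clo(λx. (x x), ∅)}, ∅) :: (∅, {x↦clo(λx. (x x), ∅)}, ∅) :: (∅, ∅, ∅)]>
t=16: <S=∅, E={x↦clo(λx. (x x), ∅)}, C=[(x x)], D=[(∅, {x↦clo(λx. (x x), ∅)}, ∅) :: (∅, {x↦clo(λx. (x x), ∅)}, ∅) :: (∅, {x↦clo(λx. (x x), ∅)}, ∅) :: (∅, ∅, ∅)]>
t=17: <S=∅, E={x↦clo(λx. (x x), ∅)}, C=[x :: x :: AP], D=[(∅, {x↦clo(λx. (x x), ∅)}, ∅) :: (∅, {x↦clo(λx. (x x), ∅)}, ∅) :: (∅, {x↦clo(λx. (x x), ∅)}, ∅) :: (∅, ∅, ∅)]>
t=18: <S=[clo(λx. (x x), ∅)], E={x↦clo(λx. (x x), ∅)}, C=[x :: AP], D=[(∅, {x↦clo(λx. (x x), ∅)}, ∅) :: (∅, {x↦clo(λx. (x x), ∅)}, ∅) :: (∅, {x↦clo(λx. (x x), ∅)}, ∅) :: (∅, ∅, ∅)]>
→ 18 transitions taken and the configuration is still not final: no result within 18 steps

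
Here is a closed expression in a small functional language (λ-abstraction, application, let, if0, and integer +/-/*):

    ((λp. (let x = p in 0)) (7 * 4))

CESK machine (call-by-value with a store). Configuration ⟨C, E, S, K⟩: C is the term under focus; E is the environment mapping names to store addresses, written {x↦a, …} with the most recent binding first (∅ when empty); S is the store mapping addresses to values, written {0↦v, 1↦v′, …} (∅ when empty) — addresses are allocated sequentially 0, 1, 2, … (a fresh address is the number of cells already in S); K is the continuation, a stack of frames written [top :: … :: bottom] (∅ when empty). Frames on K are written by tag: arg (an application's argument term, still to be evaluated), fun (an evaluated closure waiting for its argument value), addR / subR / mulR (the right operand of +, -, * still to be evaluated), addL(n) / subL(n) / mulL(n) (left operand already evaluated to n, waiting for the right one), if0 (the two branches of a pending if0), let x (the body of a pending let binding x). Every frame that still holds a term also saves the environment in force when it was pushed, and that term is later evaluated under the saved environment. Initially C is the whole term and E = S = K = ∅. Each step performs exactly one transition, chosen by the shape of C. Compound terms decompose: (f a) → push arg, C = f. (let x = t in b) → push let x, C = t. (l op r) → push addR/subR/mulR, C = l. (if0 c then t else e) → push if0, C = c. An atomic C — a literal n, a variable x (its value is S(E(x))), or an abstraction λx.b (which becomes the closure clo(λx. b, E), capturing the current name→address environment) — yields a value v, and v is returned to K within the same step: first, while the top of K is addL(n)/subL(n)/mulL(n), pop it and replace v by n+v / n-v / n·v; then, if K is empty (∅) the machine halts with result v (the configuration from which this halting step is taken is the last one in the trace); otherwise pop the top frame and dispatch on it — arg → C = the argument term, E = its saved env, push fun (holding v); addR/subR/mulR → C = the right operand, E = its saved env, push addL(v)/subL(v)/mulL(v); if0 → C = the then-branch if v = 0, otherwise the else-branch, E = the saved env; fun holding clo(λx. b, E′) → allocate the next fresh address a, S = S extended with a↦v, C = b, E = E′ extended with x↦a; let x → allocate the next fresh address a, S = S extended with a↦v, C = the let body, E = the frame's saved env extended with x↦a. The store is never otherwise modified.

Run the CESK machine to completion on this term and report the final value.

Answer: 0

Machine steps:
[0] [C=((λp. (let x = p in 0)) (7 * 4)) | E=∅ | S=∅ | K=∅]
[1] [C=(λp. (let x = p in 0)) | E=∅ | S=∅ | K=[arg]]
[2] [C=(7 * 4) | E=∅ | S=∅ | K=[fun]]
[3] [C=7 | E=∅ | S=∅ | K=[mulR :: fun]]
[4] [C=4 | E=∅ | S=∅ | K=[mulL(7) :: fun]]
[5] [C=(let x = p in 0) | E={p↦0} | S={0↦28} | K=∅]
[6] [C=p | E={p↦0} | S={0↦28} | K=[let x]]
[7] [C=0 | E={x↦1, p↦0} | S={0↦28, 1↦28} | K=∅]
→ final value 0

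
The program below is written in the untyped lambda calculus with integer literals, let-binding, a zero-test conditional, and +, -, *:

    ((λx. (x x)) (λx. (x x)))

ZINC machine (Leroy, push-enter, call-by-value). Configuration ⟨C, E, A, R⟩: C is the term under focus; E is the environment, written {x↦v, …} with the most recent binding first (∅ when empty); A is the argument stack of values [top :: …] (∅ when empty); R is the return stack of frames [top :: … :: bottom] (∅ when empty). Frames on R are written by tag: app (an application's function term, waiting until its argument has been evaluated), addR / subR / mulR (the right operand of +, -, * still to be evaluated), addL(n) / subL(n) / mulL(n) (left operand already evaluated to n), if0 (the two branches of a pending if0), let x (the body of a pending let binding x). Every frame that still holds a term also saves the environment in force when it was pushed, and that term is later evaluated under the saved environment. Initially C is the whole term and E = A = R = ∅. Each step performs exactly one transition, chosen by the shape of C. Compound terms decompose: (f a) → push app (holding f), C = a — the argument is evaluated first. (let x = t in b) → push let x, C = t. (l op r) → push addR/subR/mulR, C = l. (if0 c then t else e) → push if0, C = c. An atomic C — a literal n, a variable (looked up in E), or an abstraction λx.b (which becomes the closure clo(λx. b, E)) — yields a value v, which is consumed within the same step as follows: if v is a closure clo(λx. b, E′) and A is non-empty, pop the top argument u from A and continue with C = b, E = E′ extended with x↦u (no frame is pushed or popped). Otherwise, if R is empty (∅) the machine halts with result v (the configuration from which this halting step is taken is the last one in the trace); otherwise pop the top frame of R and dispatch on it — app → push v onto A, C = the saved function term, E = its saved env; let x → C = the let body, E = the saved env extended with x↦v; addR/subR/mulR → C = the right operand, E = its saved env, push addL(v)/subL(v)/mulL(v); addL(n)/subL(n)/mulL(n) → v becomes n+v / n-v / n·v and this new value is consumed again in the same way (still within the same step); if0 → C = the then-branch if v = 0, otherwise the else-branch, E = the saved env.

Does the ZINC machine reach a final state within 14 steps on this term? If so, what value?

Answer: DIVERGES (no final state within 14 steps)

Execution trace:
step 0: [C=((λx. (x x)) (λx. (x x))) | E=∅ | A=∅ | R=∅]
step 1: [C=(λx. (x x)) | E=∅ | A=∅ | R=[app]]
step 2: [C=(λx. (x x)) | E=∅ | A=[clo(λx. (x x), ∅)] | R=∅]
step 3: [C=(x x) | E={x↦clo(λx. (x x), ∅)} | A=∅ | R=∅]
step 4: [C=x | E={x↦clo(λx. (x x), ∅)} | A=∅ | R=[app]]
step 5: [C=x | E={x↦clo(λx. (x x), ∅)} | A=[clo(λx. (x x), ∅)] | R=∅]
… configuration repeats with period 3 (steps 3–5 recur indefinitely) …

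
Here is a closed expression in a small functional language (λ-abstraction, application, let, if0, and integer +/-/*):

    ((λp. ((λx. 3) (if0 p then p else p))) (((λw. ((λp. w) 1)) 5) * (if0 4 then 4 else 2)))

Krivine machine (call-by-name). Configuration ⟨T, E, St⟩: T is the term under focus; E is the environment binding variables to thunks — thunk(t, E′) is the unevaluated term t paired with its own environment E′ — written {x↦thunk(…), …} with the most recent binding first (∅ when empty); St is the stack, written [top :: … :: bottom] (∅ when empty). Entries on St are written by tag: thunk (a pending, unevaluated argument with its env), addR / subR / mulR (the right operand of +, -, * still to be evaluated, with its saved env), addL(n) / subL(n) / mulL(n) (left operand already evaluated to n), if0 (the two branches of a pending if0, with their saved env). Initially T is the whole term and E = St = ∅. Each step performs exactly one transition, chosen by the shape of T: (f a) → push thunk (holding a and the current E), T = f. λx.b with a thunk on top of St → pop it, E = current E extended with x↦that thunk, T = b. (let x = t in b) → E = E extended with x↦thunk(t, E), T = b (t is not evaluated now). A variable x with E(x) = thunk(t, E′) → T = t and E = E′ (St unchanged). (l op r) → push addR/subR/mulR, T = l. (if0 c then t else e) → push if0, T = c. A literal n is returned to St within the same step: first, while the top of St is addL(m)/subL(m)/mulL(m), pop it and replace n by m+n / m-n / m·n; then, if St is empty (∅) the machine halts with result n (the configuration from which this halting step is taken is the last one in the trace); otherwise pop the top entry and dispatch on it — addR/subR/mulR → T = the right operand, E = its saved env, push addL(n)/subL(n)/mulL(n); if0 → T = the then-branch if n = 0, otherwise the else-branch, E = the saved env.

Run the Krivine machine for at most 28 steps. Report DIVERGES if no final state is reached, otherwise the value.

t=0: <T=((λp. ((λx. 3) (if0 p then p else p))) (((λw. ((λp. w) 1)) 5) * (if0 4 then 4 else 2))), E=∅, St=∅>
t=1: <T=(λp. ((λx. 3) (if0 p then p else p))), E=∅, St=[thunk]>
t=2: <T=((λx. 3) (if0 p then p else p)), E={p↦thunk((((λw. ((λp. w) 1)) 5) * (if0 4 then 4 else 2)), ∅)}, St=∅>
t=3: <T=(λx. 3), E={p↦thunk((((λw. ((λp. w) 1)) 5) * (if0 4 then 4 else 2)), ∅)}, St=[thunk]>
t=4: <T=3, E={x↦thunk((if0 p then p else p), {p↦thunk((((λw. ((λp. w) 1)) 5) * (if0 4 then 4 else 2)), ∅)}), p↦thunk((((λw. ((λp. w) 1)) 5) * (if0 4 then 4 else 2)), ∅)}, St=∅>
→ final value 3

Answer: 3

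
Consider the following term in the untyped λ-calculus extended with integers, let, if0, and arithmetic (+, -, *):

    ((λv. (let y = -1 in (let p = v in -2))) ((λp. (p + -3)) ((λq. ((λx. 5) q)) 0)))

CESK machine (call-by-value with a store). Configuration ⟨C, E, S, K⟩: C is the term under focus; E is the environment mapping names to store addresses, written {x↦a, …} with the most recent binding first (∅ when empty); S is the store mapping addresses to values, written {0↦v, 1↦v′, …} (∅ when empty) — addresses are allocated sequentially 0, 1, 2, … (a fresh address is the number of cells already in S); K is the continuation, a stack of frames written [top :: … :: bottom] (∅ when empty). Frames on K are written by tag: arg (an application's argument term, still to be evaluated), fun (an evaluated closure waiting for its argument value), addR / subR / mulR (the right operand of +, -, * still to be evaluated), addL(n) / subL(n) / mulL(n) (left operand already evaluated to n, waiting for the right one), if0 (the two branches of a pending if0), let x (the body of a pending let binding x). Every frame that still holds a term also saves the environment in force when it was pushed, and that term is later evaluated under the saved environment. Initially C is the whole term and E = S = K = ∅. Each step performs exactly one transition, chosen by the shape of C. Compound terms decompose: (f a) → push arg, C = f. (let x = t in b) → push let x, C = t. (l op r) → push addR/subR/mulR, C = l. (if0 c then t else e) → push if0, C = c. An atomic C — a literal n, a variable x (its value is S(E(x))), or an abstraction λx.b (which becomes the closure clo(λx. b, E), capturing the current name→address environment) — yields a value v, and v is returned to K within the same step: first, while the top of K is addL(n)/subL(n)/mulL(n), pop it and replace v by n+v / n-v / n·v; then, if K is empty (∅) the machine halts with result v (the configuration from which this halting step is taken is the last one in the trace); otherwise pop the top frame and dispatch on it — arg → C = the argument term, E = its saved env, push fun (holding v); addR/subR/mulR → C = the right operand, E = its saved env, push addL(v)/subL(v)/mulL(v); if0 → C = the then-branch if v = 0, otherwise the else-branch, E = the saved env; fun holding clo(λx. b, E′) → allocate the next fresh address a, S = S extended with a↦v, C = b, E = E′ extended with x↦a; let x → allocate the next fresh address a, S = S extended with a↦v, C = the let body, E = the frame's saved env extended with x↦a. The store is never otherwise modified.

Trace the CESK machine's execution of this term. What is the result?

Answer: -2

Derivation:
t=0: [C=((λv. (let y = -1 in (let p = v in -2))) ((λp. (p + -3)) ((λq. ((λx. 5) q)) 0))) | E=∅ | S=∅ | K=∅]
t=1: [C=(λv. (let y = -1 in (let p = v in -2))) | E=∅ | S=∅ | K=[arg]]
t=2: [C=((λp. (p + -3)) ((λq. ((λx. 5) q)) 0)) | E=∅ | S=∅ | K=[fun]]
t=3: [C=(λp. (p + -3)) | E=∅ | S=∅ | K=[arg :: fun]]
t=4: [C=((λq. ((λx. 5) q)) 0) | E=∅ | S=∅ | K=[fun :: fun]]
t=5: [C=(λq. ((λx. 5) q)) | E=∅ | S=∅ | K=[arg :: fun :: fun]]
t=6: [C=0 | E=∅ | S=∅ | K=[fun :: fun :: fun]]
t=7: [C=((λx. 5) q) | E={q↦0} | S={0↦0} | K=[fun :: fun]]
t=8: [C=(λx. 5) | E={q↦0} | S={0↦0} | K=[arg :: fun :: fun]]
t=9: [C=q | E={q↦0} | S={0↦0} | K=[fun :: fun :: fun]]
t=10: [C=5 | E={x↦1, q↦0} | S={0↦0, 1↦0} | K=[fun :: fun]]
t=11: [C=(p + -3) | E={p↦2} | S={0↦0, 1↦0, 2↦5} | K=[fun]]
t=12: [C=p | E={p↦2} | S={0↦0, 1↦0, 2↦5} | K=[addR :: fun]]
t=13: [C=-3 | E={p↦2} | S={0↦0, 1↦0, 2↦5} | K=[addL(5) :: fun]]
t=14: [C=(let y = -1 in (let p = v in -2)) | E={v↦3} | S={0↦0, 1↦0, 2↦5, 3↦2} | K=∅]
t=15: [C=-1 | E={v↦3} | S={0↦0, 1↦0, 2↦5, 3↦2} | K=[let y]]
t=16: [C=(let p = v in -2) | E={y↦4, v↦3} | S={0↦0, 1↦0, 2↦5, 3↦2, 4↦-1} | K=∅]
t=17: [C=v | E={y↦4, v↦3} | S={0↦0, 1↦0, 2↦5, 3↦2, 4↦-1} | K=[let p]]
t=18: [C=-2 | E={p↦5, y↦4, v↦3} | S={0↦0, 1↦0, 2↦5, 3↦2, 4↦-1, 5↦2} | K=∅]
→ final value -2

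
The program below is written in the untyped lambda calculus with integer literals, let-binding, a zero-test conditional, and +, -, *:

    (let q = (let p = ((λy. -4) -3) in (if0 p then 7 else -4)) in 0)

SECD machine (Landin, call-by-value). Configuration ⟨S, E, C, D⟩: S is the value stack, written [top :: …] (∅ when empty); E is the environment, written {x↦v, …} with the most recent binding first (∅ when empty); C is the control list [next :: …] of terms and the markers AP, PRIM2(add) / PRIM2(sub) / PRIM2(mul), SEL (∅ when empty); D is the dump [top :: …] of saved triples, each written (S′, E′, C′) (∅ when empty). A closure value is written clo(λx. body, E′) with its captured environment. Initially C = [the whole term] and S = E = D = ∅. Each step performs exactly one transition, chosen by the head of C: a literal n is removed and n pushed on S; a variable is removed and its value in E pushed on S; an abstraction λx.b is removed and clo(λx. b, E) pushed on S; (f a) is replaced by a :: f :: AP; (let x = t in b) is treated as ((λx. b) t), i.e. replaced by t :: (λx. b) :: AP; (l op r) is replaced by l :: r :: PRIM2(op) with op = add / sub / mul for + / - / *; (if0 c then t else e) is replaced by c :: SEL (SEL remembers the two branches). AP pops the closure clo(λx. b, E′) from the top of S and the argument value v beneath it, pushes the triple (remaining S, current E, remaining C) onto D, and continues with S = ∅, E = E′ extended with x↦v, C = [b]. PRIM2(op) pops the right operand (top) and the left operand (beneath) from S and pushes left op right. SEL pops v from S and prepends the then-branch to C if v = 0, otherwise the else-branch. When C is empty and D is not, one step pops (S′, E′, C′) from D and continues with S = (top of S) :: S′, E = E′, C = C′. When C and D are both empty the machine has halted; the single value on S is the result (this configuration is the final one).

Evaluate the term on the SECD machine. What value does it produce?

Answer: 0

Machine steps:
step 0: [S=∅ | E=∅ | C=[(let q = (let p = ((λy. -4) -3) in (if0 p then 7 else -4)) in 0)] | D=∅]
step 1: [S=∅ | E=∅ | C=[(let p = ((λy. -4) -3) in (if0 p then 7 else -4)) :: (λq. 0) :: AP] | D=∅]
step 2: [S=∅ | E=∅ | C=[((λy. -4) -3) :: (λp. (if0 p then 7 else -4)) :: AP :: (λq. 0) :: AP] | D=∅]
step 3: [S=∅ | E=∅ | C=[-3 :: (λy. -4) :: AP :: (λp. (if0 p then 7 else -4)) :: AP :: (λq. 0) :: AP] | D=∅]
step 4: [S=[-3] | E=∅ | C=[(λy. -4) :: AP :: (λp. (if0 p then 7 else -4)) :: AP :: (λq. 0) :: AP] | D=∅]
step 5: [S=[clo(λy. -4, ∅) :: -3] | E=∅ | C=[AP :: (λp. (if0 p then 7 else -4)) :: AP :: (λq. 0) :: AP] | D=∅]
step 6: [S=∅ | E={y↦-3} | C=[-4] | D=[(∅, ∅, [(λp. (if0 p then 7 else -4)) :: AP :: (λq. 0) :: AP])]]
step 7: [S=[-4] | E={y↦-3} | C=∅ | D=[(∅, ∅, [(λp. (if0 p then 7 else -4)) :: AP :: (λq. 0) :: AP])]]
step 8: [S=[-4] | E=∅ | C=[(λp. (if0 p then 7 else -4)) :: AP :: (λq. 0) :: AP] | D=∅]
step 9: [S=[clo(λp. (if0 p then 7 else -4), ∅) :: -4] | E=∅ | C=[AP :: (λq. 0) :: AP] | D=∅]
step 10: [S=∅ | E={p↦-4} | C=[(if0 p then 7 else -4)] | D=[(∅, ∅, [(λq. 0) :: AP])]]
step 11: [S=∅ | E={p↦-4} | C=[p :: SEL] | D=[(∅, ∅, [(λq. 0) :: AP])]]
step 12: [S=[-4] | E={p↦-4} | C=[SEL] | D=[(∅, ∅, [(λq. 0) :: AP])]]
step 13: [S=∅ | E={p↦-4} | C=[-4] | D=[(∅, ∅, [(λq. 0) :: AP])]]
step 14: [S=[-4] | E={p↦-4} | C=∅ | D=[(∅, ∅, [(λq. 0) :: AP])]]
step 15: [S=[-4] | E=∅ | C=[(λq. 0) :: AP] | D=∅]
step 16: [S=[clo(λq. 0, ∅) :: -4] | E=∅ | C=[AP] | D=∅]
step 17: [S=∅ | E={q↦-4} | C=[0] | D=[(∅, ∅, ∅)]]
step 18: [S=[0] | E={q↦-4} | C=∅ | D=[(∅, ∅, ∅)]]
step 19: [S=[0] | E=∅ | C=∅ | D=∅]
→ final value 0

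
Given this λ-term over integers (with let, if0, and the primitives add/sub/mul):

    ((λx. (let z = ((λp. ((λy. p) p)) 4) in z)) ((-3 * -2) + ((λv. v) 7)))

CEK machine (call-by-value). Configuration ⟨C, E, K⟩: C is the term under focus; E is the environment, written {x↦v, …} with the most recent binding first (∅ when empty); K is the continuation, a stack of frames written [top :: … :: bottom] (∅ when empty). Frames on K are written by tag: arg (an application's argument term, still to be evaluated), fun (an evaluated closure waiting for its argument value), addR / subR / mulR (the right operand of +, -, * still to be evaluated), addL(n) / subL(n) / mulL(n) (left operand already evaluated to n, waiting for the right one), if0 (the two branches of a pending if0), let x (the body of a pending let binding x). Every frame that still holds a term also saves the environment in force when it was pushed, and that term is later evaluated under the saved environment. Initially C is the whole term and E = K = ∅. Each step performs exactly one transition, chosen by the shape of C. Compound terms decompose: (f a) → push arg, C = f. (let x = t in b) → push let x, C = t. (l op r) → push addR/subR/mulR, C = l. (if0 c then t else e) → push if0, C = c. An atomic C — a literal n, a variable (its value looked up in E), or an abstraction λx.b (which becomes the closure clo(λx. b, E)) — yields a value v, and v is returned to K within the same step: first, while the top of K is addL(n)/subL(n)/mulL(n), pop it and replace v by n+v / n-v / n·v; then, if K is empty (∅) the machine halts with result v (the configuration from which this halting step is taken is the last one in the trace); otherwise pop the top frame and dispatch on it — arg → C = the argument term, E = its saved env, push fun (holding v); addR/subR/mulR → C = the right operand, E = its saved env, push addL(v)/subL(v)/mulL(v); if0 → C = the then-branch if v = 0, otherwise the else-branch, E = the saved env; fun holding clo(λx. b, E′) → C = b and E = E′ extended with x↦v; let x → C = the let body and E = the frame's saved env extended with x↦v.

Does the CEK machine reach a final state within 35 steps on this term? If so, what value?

Answer: 4

Machine steps:
0. [C=((λx. (let z = ((λp. ((λy. p) p)) 4) in z)) ((-3 * -2) + ((λv. v) 7))) | E=∅ | K=∅]
1. [C=(λx. (let z = ((λp. ((λy. p) p)) 4) in z)) | E=∅ | K=[arg]]
2. [C=((-3 * -2) + ((λv. v) 7)) | E=∅ | K=[fun]]
3. [C=(-3 * -2) | E=∅ | K=[addR :: fun]]
4. [C=-3 | E=∅ | K=[mulR :: addR :: fun]]
5. [C=-2 | E=∅ | K=[mulL(-3) :: addR :: fun]]
6. [C=((λv. v) 7) | E=∅ | K=[addL(6) :: fun]]
7. [C=(λv. v) | E=∅ | K=[arg :: addL(6) :: fun]]
8. [C=7 | E=∅ | K=[fun :: addL(6) :: fun]]
9. [C=v | E={v↦7} | K=[addL(6) :: fun]]
10. [C=(let z = ((λp. ((λy. p) p)) 4) in z) | E={x↦13} | K=∅]
11. [C=((λp. ((λy. p) p)) 4) | E={x↦13} | K=[let z]]
12. [C=(λp. ((λy. p) p)) | E={x↦13} | K=[arg :: let z]]
13. [C=4 | E={x↦13} | K=[fun :: let z]]
14. [C=((λy. p) p) | E={p↦4, x↦13} | K=[let z]]
15. [C=(λy. p) | E={p↦4, x↦13} | K=[arg :: let z]]
16. [C=p | E={p↦4, x↦13} | K=[fun :: let z]]
17. [C=p | E={y↦4, p↦4, x↦13} | K=[let z]]
18. [C=z | E={z↦4, x↦13} | K=∅]
→ final value 4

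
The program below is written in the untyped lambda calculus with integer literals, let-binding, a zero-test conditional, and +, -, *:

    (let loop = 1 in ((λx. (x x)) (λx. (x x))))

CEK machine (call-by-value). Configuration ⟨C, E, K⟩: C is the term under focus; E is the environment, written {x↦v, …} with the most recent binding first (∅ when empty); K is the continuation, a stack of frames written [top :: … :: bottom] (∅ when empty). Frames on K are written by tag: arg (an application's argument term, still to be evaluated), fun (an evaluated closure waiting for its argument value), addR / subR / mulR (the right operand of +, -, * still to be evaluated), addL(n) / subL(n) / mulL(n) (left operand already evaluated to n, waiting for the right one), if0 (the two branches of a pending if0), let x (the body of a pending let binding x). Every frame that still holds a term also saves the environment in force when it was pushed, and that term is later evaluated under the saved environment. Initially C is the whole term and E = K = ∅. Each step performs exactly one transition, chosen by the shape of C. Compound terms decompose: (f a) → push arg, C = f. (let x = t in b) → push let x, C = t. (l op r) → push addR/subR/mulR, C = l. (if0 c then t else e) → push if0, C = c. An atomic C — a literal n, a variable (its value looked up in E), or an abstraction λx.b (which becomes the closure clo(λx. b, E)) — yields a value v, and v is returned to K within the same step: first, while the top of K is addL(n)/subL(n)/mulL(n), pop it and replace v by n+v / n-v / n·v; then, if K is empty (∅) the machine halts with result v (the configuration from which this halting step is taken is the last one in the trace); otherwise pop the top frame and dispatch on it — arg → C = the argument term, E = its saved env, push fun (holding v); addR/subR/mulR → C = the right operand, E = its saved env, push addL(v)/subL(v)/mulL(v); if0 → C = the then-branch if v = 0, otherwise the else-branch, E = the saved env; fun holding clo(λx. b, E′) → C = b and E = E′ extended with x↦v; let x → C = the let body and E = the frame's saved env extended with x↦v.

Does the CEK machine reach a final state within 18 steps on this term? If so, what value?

Answer: DIVERGES (no final state within 18 steps)

Execution trace:
step 0: <C=(let loop = 1 in ((λx. (x x)) (λx. (x x)))), E=∅, K=∅>
step 1: <C=1, E=∅, K=[let loop]>
step 2: <C=((λx. (x x)) (λx. (x x))), E={loop↦1}, K=∅>
step 3: <C=(λx. (x x)), E={loop↦1}, K=[arg]>
step 4: <C=(λx. (x x)), E={loop↦1}, K=[fun]>
step 5: <C=(x x), E={x↦clo(λx. (x x), {loop↦1}), loop↦1}, K=∅>
step 6: <C=x, E={x↦clo(λx. (x x), {loop↦1}), loop↦1}, K=[arg]>
step 7: <C=x, E={x↦clo(λx. (x x), {loop↦1}), loop↦1}, K=[fun]>
… configuration repeats with period 3 (steps 5–7 recur indefinitely) …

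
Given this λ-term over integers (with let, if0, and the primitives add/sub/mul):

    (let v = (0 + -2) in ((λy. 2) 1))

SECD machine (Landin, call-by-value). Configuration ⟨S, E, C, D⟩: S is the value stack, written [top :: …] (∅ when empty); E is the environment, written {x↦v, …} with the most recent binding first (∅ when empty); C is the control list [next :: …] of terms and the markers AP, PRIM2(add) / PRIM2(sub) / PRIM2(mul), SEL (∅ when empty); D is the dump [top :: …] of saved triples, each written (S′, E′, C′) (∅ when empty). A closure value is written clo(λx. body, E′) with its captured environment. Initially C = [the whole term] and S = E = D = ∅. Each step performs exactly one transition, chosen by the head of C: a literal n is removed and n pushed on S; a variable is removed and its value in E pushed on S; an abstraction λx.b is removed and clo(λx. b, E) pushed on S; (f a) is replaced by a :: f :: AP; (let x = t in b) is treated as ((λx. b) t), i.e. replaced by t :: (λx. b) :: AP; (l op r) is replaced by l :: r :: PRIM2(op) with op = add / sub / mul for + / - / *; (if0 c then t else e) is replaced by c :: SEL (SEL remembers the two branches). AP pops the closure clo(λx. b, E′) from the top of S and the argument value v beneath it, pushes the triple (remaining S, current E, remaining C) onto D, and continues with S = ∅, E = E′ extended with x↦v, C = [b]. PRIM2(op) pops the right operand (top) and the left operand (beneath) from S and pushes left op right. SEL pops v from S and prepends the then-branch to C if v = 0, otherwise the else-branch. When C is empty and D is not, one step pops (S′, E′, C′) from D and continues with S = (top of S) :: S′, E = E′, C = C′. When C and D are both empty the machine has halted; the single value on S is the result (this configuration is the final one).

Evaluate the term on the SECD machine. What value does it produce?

step 0: ⟨S=∅; E=∅; C=[(let v = (0 + -2) in ((λy. 2) 1))]; D=∅⟩
step 1: ⟨S=∅; E=∅; C=[(0 + -2) :: (λv. ((λy. 2) 1)) :: AP]; D=∅⟩
step 2: ⟨S=∅; E=∅; C=[0 :: -2 :: PRIM2(add) :: (λv. ((λy. 2) 1)) :: AP]; D=∅⟩
step 3: ⟨S=[0]; E=∅; C=[-2 :: PRIM2(add) :: (λv. ((λy. 2) 1)) :: AP]; D=∅⟩
step 4: ⟨S=[-2 :: 0]; E=∅; C=[PRIM2(add) :: (λv. ((λy. 2) 1)) :: AP]; D=∅⟩
step 5: ⟨S=[-2]; E=∅; C=[(λv. ((λy. 2) 1)) :: AP]; D=∅⟩
step 6: ⟨S=[clo(λv. ((λy. 2) 1), ∅) :: -2]; E=∅; C=[AP]; D=∅⟩
step 7: ⟨S=∅; E={v↦-2}; C=[((λy. 2) 1)]; D=[(∅, ∅, ∅)]⟩
step 8: ⟨S=∅; E={v↦-2}; C=[1 :: (λy. 2) :: AP]; D=[(∅, ∅, ∅)]⟩
step 9: ⟨S=[1]; E={v↦-2}; C=[(λy. 2) :: AP]; D=[(∅, ∅, ∅)]⟩
step 10: ⟨S=[clo(λy. 2, {v↦-2}) :: 1]; E={v↦-2}; C=[AP]; D=[(∅, ∅, ∅)]⟩
step 11: ⟨S=∅; E={y↦1, v↦-2}; C=[2]; D=[(∅, {v↦-2}, ∅) :: (∅, ∅, ∅)]⟩
step 12: ⟨S=[2]; E={y↦1, v↦-2}; C=∅; D=[(∅, {v↦-2}, ∅) :: (∅, ∅, ∅)]⟩
step 13: ⟨S=[2]; E={v↦-2}; C=∅; D=[(∅, ∅, ∅)]⟩
step 14: ⟨S=[2]; E=∅; C=∅; D=∅⟩
→ final value 2

Answer: 2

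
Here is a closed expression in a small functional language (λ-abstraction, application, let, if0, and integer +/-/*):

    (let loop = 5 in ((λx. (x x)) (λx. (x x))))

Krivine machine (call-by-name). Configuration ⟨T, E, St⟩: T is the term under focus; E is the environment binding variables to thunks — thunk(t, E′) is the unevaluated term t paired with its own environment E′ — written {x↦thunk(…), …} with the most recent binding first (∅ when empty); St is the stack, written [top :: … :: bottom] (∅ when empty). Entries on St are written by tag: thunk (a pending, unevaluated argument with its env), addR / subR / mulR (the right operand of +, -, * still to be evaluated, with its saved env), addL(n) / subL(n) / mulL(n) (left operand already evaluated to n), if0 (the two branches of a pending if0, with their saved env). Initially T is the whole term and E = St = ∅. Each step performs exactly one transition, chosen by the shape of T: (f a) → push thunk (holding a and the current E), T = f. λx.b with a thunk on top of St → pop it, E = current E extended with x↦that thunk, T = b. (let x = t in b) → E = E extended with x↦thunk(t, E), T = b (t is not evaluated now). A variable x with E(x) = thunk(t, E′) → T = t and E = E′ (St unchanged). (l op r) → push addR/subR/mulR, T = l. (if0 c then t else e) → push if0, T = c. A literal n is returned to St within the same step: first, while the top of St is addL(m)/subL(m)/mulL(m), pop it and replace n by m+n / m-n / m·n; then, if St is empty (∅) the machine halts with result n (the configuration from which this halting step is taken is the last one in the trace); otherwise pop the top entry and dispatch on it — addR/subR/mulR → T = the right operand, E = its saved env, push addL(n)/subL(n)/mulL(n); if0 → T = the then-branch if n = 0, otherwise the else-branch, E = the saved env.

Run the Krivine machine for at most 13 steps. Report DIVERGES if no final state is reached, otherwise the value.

[0] ⟨T=(let loop = 5 in ((λx. (x x)) (λx. (x x)))); E=∅; St=∅⟩
[1] ⟨T=((λx. (x x)) (λx. (x x))); E={loop↦thunk(5, ∅)}; St=∅⟩
[2] ⟨T=(λx. (x x)); E={loop↦thunk(5, ∅)}; St=[thunk]⟩
[3] ⟨T=(x x); E={x↦thunk((λx. (x x)), {loop↦thunk(5, ∅)}), loop↦thunk(5, ∅)}; St=∅⟩
[4] ⟨T=x; E={x↦thunk((λx. (x x)), {loop↦thunk(5, ∅)}), loop↦thunk(5, ∅)}; St=[thunk]⟩
[5] ⟨T=(λx. (x x)); E={loop↦thunk(5, ∅)}; St=[thunk]⟩
[6] ⟨T=(x x); E={x↦thunk(x, {x↦thunk((λx. (x x)), {loop↦thunk(5, ∅)}), loop↦thunk(5, ∅)}), loop↦thunk(5, ∅)}; St=∅⟩
[7] ⟨T=x; E={x↦thunk(x, {x↦thunk((λx. (x x)), {loop↦thunk(5, ∅)}), loop↦thunk(5, ∅)}), loop↦thunk(5, ∅)}; St=[thunk]⟩
[8] ⟨T=x; E={x↦thunk((λx. (x x)), {loop↦thunk(5, ∅)}), loop↦thunk(5, ∅)}; St=[thunk]⟩
[9] ⟨T=(λx. (x x)); E={loop↦thunk(5, ∅)}; St=[thunk]⟩
[10] ⟨T=(x x); E={x↦thunk(x, {x↦thunk(x, {x↦thunk((λx. (x x)), {loop↦thunk(5, ∅)}), loop↦thunk(5, ∅)}), loop↦thunk(5, ∅)}), loop↦thunk(5, ∅)}; St=∅⟩
[11] ⟨T=x; E={x↦thunk(x, {x↦thunk(x, {x↦thunk((λx. (x x)), {loop↦thunk(5, ∅)}), loop↦thunk(5, ∅)}), loop↦thunk(5, ∅)}), loop↦thunk(5, ∅)}; St=[thunk]⟩
[12] ⟨T=x; E={x↦thunk(x, {x↦thunk((λx. (x x)), {loop↦thunk(5, ∅)}), loop↦thunk(5, ∅)}), loop↦thunk(5, ∅)}; St=[thunk]⟩
[13] ⟨T=x; E={x↦thunk((λx. (x x)), {loop↦thunk(5, ∅)}), loop↦thunk(5, ∅)}; St=[thunk]⟩
→ 13 transitions taken and the configuration is still not final: no result within 13 steps

Answer: DIVERGES (no final state within 13 steps)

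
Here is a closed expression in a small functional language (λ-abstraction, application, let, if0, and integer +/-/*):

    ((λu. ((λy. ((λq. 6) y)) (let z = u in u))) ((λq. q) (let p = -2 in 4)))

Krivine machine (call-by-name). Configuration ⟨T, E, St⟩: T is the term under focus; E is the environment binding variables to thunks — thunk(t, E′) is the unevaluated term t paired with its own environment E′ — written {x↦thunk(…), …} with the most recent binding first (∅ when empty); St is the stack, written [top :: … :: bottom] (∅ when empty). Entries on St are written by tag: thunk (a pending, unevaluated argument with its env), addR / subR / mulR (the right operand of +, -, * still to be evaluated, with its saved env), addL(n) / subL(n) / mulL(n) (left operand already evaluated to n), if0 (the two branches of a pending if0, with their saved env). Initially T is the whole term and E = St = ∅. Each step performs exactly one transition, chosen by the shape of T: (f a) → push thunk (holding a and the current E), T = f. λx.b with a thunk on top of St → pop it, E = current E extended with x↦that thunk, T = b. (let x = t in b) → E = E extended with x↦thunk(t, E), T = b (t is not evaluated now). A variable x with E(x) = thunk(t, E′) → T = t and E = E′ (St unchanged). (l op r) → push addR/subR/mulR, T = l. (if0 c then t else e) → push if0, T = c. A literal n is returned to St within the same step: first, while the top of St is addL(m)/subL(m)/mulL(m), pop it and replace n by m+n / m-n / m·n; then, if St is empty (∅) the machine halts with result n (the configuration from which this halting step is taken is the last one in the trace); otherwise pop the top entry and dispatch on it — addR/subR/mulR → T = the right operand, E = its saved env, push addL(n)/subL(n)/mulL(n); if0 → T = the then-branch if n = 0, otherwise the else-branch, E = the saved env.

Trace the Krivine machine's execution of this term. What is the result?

t=0: [T=((λu. ((λy. ((λq. 6) y)) (let z = u in u))) ((λq. q) (let p = -2 in 4))) | E=∅ | St=∅]
t=1: [T=(λu. ((λy. ((λq. 6) y)) (let z = u in u))) | E=∅ | St=[thunk]]
t=2: [T=((λy. ((λq. 6) y)) (let z = u in u)) | E={u↦thunk(((λq. q) (let p = -2 in 4)), ∅)} | St=∅]
t=3: [T=(λy. ((λq. 6) y)) | E={u↦thunk(((λq. q) (let p = -2 in 4)), ∅)} | St=[thunk]]
t=4: [T=((λq. 6) y) | E={y↦thunk((let z = u in u), {u↦thunk(((λq. q) (let p = -2 in 4)), ∅)}), u↦thunk(((λq. q) (let p = -2 in 4)), ∅)} | St=∅]
t=5: [T=(λq. 6) | E={y↦thunk((let z = u in u), {u↦thunk(((λq. q) (let p = -2 in 4)), ∅)}), u↦thunk(((λq. q) (let p = -2 in 4)), ∅)} | St=[thunk]]
t=6: [T=6 | E={q↦thunk(y, {y↦thunk((let z = u in u), {u↦thunk(((λq. q) (let p = -2 in 4)), ∅)}), u↦thunk(((λq. q) (let p = -2 in 4)), ∅)}), y↦thunk((let z = u in u), {u↦thunk(((λq. q) (let p = -2 in 4)), ∅)}), u↦thunk(((λq. q) (let p = -2 in 4)), ∅)} | St=∅]
→ final value 6

Answer: 6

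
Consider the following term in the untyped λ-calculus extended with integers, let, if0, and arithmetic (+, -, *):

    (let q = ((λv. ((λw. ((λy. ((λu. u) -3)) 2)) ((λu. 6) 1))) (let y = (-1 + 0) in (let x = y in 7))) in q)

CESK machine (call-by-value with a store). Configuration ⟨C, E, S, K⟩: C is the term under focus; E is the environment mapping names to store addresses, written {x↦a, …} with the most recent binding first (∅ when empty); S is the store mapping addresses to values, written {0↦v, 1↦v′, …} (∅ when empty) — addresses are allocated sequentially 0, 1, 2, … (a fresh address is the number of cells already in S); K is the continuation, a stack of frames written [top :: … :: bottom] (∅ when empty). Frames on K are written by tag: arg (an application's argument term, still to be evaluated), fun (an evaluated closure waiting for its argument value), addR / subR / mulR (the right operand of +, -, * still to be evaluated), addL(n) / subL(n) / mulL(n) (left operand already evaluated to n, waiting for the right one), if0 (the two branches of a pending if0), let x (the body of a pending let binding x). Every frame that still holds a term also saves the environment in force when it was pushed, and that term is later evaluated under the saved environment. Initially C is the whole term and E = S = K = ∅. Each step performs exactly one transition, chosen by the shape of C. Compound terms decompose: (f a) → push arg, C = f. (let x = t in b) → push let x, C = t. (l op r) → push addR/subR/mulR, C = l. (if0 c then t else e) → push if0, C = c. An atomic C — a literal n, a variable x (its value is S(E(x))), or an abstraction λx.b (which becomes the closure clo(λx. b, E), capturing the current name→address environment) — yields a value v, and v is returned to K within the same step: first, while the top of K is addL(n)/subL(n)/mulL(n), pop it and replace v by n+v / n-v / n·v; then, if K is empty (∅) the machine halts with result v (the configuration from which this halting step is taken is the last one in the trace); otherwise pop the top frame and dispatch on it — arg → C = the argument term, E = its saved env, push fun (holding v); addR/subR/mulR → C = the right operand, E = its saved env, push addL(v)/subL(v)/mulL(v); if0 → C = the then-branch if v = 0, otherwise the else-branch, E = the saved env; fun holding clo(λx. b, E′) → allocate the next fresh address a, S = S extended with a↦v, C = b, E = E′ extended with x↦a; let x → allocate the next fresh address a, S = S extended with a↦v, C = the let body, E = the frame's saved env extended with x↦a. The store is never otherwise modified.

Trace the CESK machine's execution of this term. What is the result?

[0] ⟨C=(let q = ((λv. ((λw. ((λy. ((λu. u) -3)) 2)) ((λu. 6) 1))) (let y = (-1 + 0) in (let x = y in 7))) in q); E=∅; S=∅; K=∅⟩
[1] ⟨C=((λv. ((λw. ((λy. ((λu. u) -3)) 2)) ((λu. 6) 1))) (let y = (-1 + 0) in (let x = y in 7))); E=∅; S=∅; K=[let q]⟩
[2] ⟨C=(λv. ((λw. ((λy. ((λu. u) -3)) 2)) ((λu. 6) 1))); E=∅; S=∅; K=[arg :: let q]⟩
[3] ⟨C=(let y = (-1 + 0) in (let x = y in 7)); E=∅; S=∅; K=[fun :: let q]⟩
[4] ⟨C=(-1 + 0); E=∅; S=∅; K=[let y :: fun :: let q]⟩
[5] ⟨C=-1; E=∅; S=∅; K=[addR :: let y :: fun :: let q]⟩
[6] ⟨C=0; E=∅; S=∅; K=[addL(-1) :: let y :: fun :: let q]⟩
[7] ⟨C=(let x = y in 7); E={y↦0}; S={0↦-1}; K=[fun :: let q]⟩
[8] ⟨C=y; E={y↦0}; S={0↦-1}; K=[let x :: fun :: let q]⟩
[9] ⟨C=7; E={x↦1, y↦0}; S={0↦-1, 1↦-1}; K=[fun :: let q]⟩
[10] ⟨C=((λw. ((λy. ((λu. u) -3)) 2)) ((λu. 6) 1)); E={v↦2}; S={0↦-1, 1↦-1, 2↦7}; K=[let q]⟩
[11] ⟨C=(λw. ((λy. ((λu. u) -3)) 2)); E={v↦2}; S={0↦-1, 1↦-1, 2↦7}; K=[arg :: let q]⟩
[12] ⟨C=((λu. 6) 1); E={v↦2}; S={0↦-1, 1↦-1, 2↦7}; K=[fun :: let q]⟩
[13] ⟨C=(λu. 6); E={v↦2}; S={0↦-1, 1↦-1, 2↦7}; K=[arg :: fun :: let q]⟩
[14] ⟨C=1; E={v↦2}; S={0↦-1, 1↦-1, 2↦7}; K=[fun :: fun :: let q]⟩
[15] ⟨C=6; E={u↦3, v↦2}; S={0↦-1, 1↦-1, 2↦7, 3↦1}; K=[fun :: let q]⟩
[16] ⟨C=((λy. ((λu. u) -3)) 2); E={w↦4, v↦2}; S={0↦-1, 1↦-1, 2↦7, 3↦1, 4↦6}; K=[let q]⟩
[17] ⟨C=(λy. ((λu. u) -3)); E={w↦4, v↦2}; S={0↦-1, 1↦-1, 2↦7, 3↦1, 4↦6}; K=[arg :: let q]⟩
[18] ⟨C=2; E={w↦4, v↦2}; S={0↦-1, 1↦-1, 2↦7, 3↦1, 4↦6}; K=[fun :: let q]⟩
[19] ⟨C=((λu. u) -3); E={y↦5, w↦4, v↦2}; S={0↦-1, 1↦-1, 2↦7, 3↦1, 4↦6, 5↦2}; K=[let q]⟩
[20] ⟨C=(λu. u); E={y↦5, w↦4, v↦2}; S={0↦-1, 1↦-1, 2↦7, 3↦1, 4↦6, 5↦2}; K=[arg :: let q]⟩
[21] ⟨C=-3; E={y↦5, w↦4, v↦2}; S={0↦-1, 1↦-1, 2↦7, 3↦1, 4↦6, 5↦2}; K=[fun :: let q]⟩
[22] ⟨C=u; E={u↦6, y↦5, w↦4, v↦2}; S={0↦-1, 1↦-1, 2↦7, 3↦1, 4↦6, 5↦2, 6↦-3}; K=[let q]⟩
[23] ⟨C=q; E={q↦7}; S={0↦-1, 1↦-1, 2↦7, 3↦1, 4↦6, 5↦2, 6↦-3, 7↦-3}; K=∅⟩
→ final value -3

Answer: -3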